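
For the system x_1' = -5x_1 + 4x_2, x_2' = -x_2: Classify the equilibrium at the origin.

A = [[-5,4],[0,-1]]; det(A-λI) = λ^2 + 6λ + 5.
λ = -5, -1: both negative.

stable node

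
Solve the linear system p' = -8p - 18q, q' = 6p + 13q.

Coefficient matrix A = [[-8, -18], [6, 13]].
Characteristic polynomial det(A - λI) = λ^2 - 5λ + 4 = 0.
Eigenvalues λ = 1, 4.
For λ=1: (A-λI) row 1 is [-9, -18], so an eigenvector is (-2, 1).
For λ=4: (A-λI) row 1 is [-12, -18], so an eigenvector is (-3, 2).
General solution: c_1e^(t)(-2,1) + c_2e^(4t)(-3,2).

p(t) = -2c_1e^(t) - 3c_2e^(4t), q(t) = c_1e^(t) + 2c_2e^(4t)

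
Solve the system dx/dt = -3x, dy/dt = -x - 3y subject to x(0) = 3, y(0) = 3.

Coefficient matrix A = [[-3, 0], [-1, -3]].
Characteristic polynomial det(A - λI) = λ^2 + 6λ + 9 = 0.
Single eigenvalue λ = -3 with algebraic multiplicity 2.
Eigenvector v = (0,-1); generalized eigenvector w with (A-λI)w=v is (1,1).
General solution: e^(-3t)[K_1·v + K_2·(t·v + w)].
Applying x(0)=3, y(0)=3 gives K_1=0, K_2=3.

x(t) = 3e^(-3t), y(t) = -3te^(-3t) + 3e^(-3t)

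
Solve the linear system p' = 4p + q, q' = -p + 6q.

p(t) = C_1e^(5t) + C_2te^(5t) + 2C_2e^(5t), q(t) = C_1e^(5t) + C_2te^(5t) + 3C_2e^(5t)

Coefficient matrix A = [[4, 1], [-1, 6]].
Characteristic polynomial det(A - λI) = λ^2 - 10λ + 25 = 0.
Single eigenvalue λ = 5 with algebraic multiplicity 2.
Eigenvector v = (1,1); generalized eigenvector w with (A-λI)w=v is (2,3).
General solution: e^(5t)[C_1·v + C_2·(t·v + w)].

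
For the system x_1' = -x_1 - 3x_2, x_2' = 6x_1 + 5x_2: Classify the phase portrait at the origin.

A = [[-1,-3],[6,5]]; det(A-λI) = λ^2 - 4λ + 13.
λ = 2 ± 3i: positive real part.

unstable spiral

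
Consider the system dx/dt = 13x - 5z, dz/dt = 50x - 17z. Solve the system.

x(t) = -C_1e^(-2t)sin(5t) + C_2e^(-2t)cos(5t), z(t) = -3C_1e^(-2t)sin(5t) + C_1e^(-2t)cos(5t) + C_2e^(-2t)sin(5t) + 3C_2e^(-2t)cos(5t)

Coefficient matrix A = [[13, -5], [50, -17]].
Characteristic polynomial det(A - λI) = λ^2 + 4λ + 29 = 0.
Eigenvalues λ = -2 ± 5i (complex conjugate pair).
For λ=-2+5i: an eigenvector is (0,1) - i(-1,-3) = (0 + i, 1 + 3i).
A real fundamental pair from Re and Im of e^((-2+5i)t)v: X_1 = e^(-2t)(cos(5t)·(0,1) + sin(5t)·(-1,-3)), X_2 = e^(-2t)(sin(5t)·(0,1) - cos(5t)·(-1,-3)).
General solution: C_1X_1 + C_2X_2.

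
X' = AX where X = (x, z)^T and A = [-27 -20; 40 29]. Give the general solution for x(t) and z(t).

Coefficient matrix A = [[-27, -20], [40, 29]].
Characteristic polynomial det(A - λI) = λ^2 - 2λ + 17 = 0.
Eigenvalues λ = 1 ± 4i (complex conjugate pair).
For λ=1+4i: an eigenvector is (2,-3) - i(1,-1) = (2 - i, -3 + i).
A real fundamental pair from Re and Im of e^((1+4i)t)v: X_1 = e^(t)(cos(4t)·(2,-3) + sin(4t)·(1,-1)), X_2 = e^(t)(sin(4t)·(2,-3) - cos(4t)·(1,-1)).
General solution: C_1X_1 + C_2X_2.

x(t) = C_1e^(t)sin(4t) + 2C_1e^(t)cos(4t) + 2C_2e^(t)sin(4t) - C_2e^(t)cos(4t), z(t) = -C_1e^(t)sin(4t) - 3C_1e^(t)cos(4t) - 3C_2e^(t)sin(4t) + C_2e^(t)cos(4t)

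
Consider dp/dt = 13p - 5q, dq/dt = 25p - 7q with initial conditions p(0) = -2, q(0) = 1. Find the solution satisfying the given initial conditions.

Coefficient matrix A = [[13, -5], [25, -7]].
Characteristic polynomial det(A - λI) = λ^2 - 6λ + 34 = 0.
Eigenvalues λ = 3 ± 5i (complex conjugate pair).
For λ=3+5i: an eigenvector is (0,1) - i(-1,-2) = (0 + i, 1 + 2i).
A real fundamental pair from Re and Im of e^((3+5i)t)v: X_1 = e^(3t)(cos(5t)·(0,1) + sin(5t)·(-1,-2)), X_2 = e^(3t)(sin(5t)·(0,1) - cos(5t)·(-1,-2)).
General solution: K_1X_1 + K_2X_2.
Applying p(0)=-2, q(0)=1 gives K_1=5, K_2=-2.

p(t) = -5e^(3t)sin(5t) - 2e^(3t)cos(5t), q(t) = -12e^(3t)sin(5t) + e^(3t)cos(5t)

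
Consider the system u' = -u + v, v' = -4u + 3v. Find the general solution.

u(t) = -C_1e^(t) - C_2te^(t) + C_2e^(t), v(t) = -2C_1e^(t) - 2C_2te^(t) + C_2e^(t)

Coefficient matrix A = [[-1, 1], [-4, 3]].
Characteristic polynomial det(A - λI) = λ^2 - 2λ + 1 = 0.
Single eigenvalue λ = 1 with algebraic multiplicity 2.
Eigenvector v = (-1,-2); generalized eigenvector w with (A-λI)w=v is (1,1).
General solution: e^(t)[C_1·v + C_2·(t·v + w)].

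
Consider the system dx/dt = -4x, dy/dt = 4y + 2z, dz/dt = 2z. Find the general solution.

x(t) = c_1e^(-4t), y(t) = c_2e^(4t) - c_3e^(2t), z(t) = c_3e^(2t)

Coefficient matrix A = [[-4, 0, 0], [0, 4, 2], [0, 0, 2]].
det(A - λI) = 0 gives eigenvalues λ = -4, 4, 2.
For λ=-4: eigenvector (1,0,0).
For λ=4: eigenvector (0,1,0).
For λ=2: eigenvector (0,-1,1).
General solution: c_1e^(-4t)(1,0,0) + c_2e^(4t)(0,1,0) + c_3e^(2t)(0,-1,1).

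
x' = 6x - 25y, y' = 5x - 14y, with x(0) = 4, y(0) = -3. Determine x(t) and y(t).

Coefficient matrix A = [[6, -25], [5, -14]].
Characteristic polynomial det(A - λI) = λ^2 + 8λ + 41 = 0.
Eigenvalues λ = -4 ± 5i (complex conjugate pair).
For λ=-4+5i: an eigenvector is (-1,0) - i(-2,-1) = (-1 + 2i, 0 + i).
A real fundamental pair from Re and Im of e^((-4+5i)t)v: X_1 = e^(-4t)(cos(5t)·(-1,0) + sin(5t)·(-2,-1)), X_2 = e^(-4t)(sin(5t)·(-1,0) - cos(5t)·(-2,-1)).
General solution: C_1X_1 + C_2X_2.
Applying x(0)=4, y(0)=-3 gives C_1=-10, C_2=-3.

x(t) = 23e^(-4t)sin(5t) + 4e^(-4t)cos(5t), y(t) = 10e^(-4t)sin(5t) - 3e^(-4t)cos(5t)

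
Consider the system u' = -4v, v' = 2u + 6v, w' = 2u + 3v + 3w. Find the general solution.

Coefficient matrix A = [[0, -4, 0], [2, 6, 0], [2, 3, 3]].
det(A - λI) = 0 gives eigenvalues λ = 4, 2, 3.
For λ=4: eigenvector (1,-1,-1).
For λ=2: eigenvector (2,-1,-1).
For λ=3: eigenvector (0,0,1).
General solution: c_1e^(4t)(1,-1,-1) + c_2e^(2t)(2,-1,-1) + c_3e^(3t)(0,0,1).

u(t) = c_1e^(4t) + 2c_2e^(2t), v(t) = -c_1e^(4t) - c_2e^(2t), w(t) = -c_1e^(4t) - c_2e^(2t) + c_3e^(3t)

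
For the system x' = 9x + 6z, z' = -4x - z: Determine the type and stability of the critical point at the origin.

A = [[9,6],[-4,-1]]; det(A-λI) = λ^2 - 8λ + 15.
λ = 5, 3: both positive.

unstable node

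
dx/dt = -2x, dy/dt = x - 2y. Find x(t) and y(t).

x(t) = K_2e^(-2t), y(t) = K_1e^(-2t) + K_2te^(-2t) + 3K_2e^(-2t)

Coefficient matrix A = [[-2, 0], [1, -2]].
Characteristic polynomial det(A - λI) = λ^2 + 4λ + 4 = 0.
Single eigenvalue λ = -2 with algebraic multiplicity 2.
Eigenvector v = (0,1); generalized eigenvector w with (A-λI)w=v is (1,3).
General solution: e^(-2t)[K_1·v + K_2·(t·v + w)].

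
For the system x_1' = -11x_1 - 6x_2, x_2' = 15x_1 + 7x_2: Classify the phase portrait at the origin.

A = [[-11,-6],[15,7]]; det(A-λI) = λ^2 + 4λ + 13.
λ = -2 ± 3i: negative real part.

stable spiral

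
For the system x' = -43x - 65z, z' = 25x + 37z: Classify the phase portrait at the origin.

A = [[-43,-65],[25,37]]; det(A-λI) = λ^2 + 6λ + 34.
λ = -3 ± 5i: negative real part.

stable spiral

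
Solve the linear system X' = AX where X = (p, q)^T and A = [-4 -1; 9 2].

p(t) = -c_1e^(-t) - c_2te^(-t) + c_2e^(-t), q(t) = 3c_1e^(-t) + 3c_2te^(-t) - 2c_2e^(-t)

Coefficient matrix A = [[-4, -1], [9, 2]].
Characteristic polynomial det(A - λI) = λ^2 + 2λ + 1 = 0.
Single eigenvalue λ = -1 with algebraic multiplicity 2.
Eigenvector v = (-1,3); generalized eigenvector w with (A-λI)w=v is (1,-2).
General solution: e^(-t)[c_1·v + c_2·(t·v + w)].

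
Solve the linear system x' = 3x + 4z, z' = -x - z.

Coefficient matrix A = [[3, 4], [-1, -1]].
Characteristic polynomial det(A - λI) = λ^2 - 2λ + 1 = 0.
Single eigenvalue λ = 1 with algebraic multiplicity 2.
Eigenvector v = (2,-1); generalized eigenvector w with (A-λI)w=v is (-1,1).
General solution: e^(t)[c_1·v + c_2·(t·v + w)].

x(t) = 2c_1e^(t) + 2c_2te^(t) - c_2e^(t), z(t) = -c_1e^(t) - c_2te^(t) + c_2e^(t)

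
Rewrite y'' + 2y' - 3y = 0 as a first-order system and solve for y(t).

y(t) = K_1e^(t) + K_2e^(-3t)

Let x_1 = y, x_2 = y'. Then x_1' = x_2 and x_2' = 3x_1 - 2x_2.
A = [[0,1],[3,-2]]; det(A-λI) = λ^2 + 2λ - 3.
Eigenvalues λ = 1, -3 with eigenvectors (1,1), (1,-3).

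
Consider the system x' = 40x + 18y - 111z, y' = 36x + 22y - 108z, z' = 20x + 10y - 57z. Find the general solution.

x(t) = C_1e^(4t) + 3C_2e^(3t) - 4C_3e^(-2t), y(t) = -2C_1e^(4t) - 3C_3e^(-2t), z(t) = C_2e^(3t) - 2C_3e^(-2t)

Coefficient matrix A = [[40, 18, -111], [36, 22, -108], [20, 10, -57]].
det(A - λI) = 0 gives eigenvalues λ = 4, 3, -2.
For λ=4: eigenvector (1,-2,0).
For λ=3: eigenvector (3,0,1).
For λ=-2: eigenvector (-4,-3,-2).
General solution: C_1e^(4t)(1,-2,0) + C_2e^(3t)(3,0,1) + C_3e^(-2t)(-4,-3,-2).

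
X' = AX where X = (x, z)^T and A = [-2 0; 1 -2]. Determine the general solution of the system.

x(t) = -K_2e^(-2t), z(t) = -K_1e^(-2t) - K_2te^(-2t) + K_2e^(-2t)

Coefficient matrix A = [[-2, 0], [1, -2]].
Characteristic polynomial det(A - λI) = λ^2 + 4λ + 4 = 0.
Single eigenvalue λ = -2 with algebraic multiplicity 2.
Eigenvector v = (0,-1); generalized eigenvector w with (A-λI)w=v is (-1,1).
General solution: e^(-2t)[K_1·v + K_2·(t·v + w)].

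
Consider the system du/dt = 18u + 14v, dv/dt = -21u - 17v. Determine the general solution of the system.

Coefficient matrix A = [[18, 14], [-21, -17]].
Characteristic polynomial det(A - λI) = λ^2 - λ - 12 = 0.
Eigenvalues λ = -3, 4.
For λ=-3: (A-λI) row 1 is [21, 14], so an eigenvector is (2, -3).
For λ=4: (A-λI) row 1 is [14, 14], so an eigenvector is (-1, 1).
General solution: C_1e^(-3t)(2,-3) + C_2e^(4t)(-1,1).

u(t) = 2C_1e^(-3t) - C_2e^(4t), v(t) = -3C_1e^(-3t) + C_2e^(4t)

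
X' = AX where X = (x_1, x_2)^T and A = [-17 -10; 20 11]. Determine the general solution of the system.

Coefficient matrix A = [[-17, -10], [20, 11]].
Characteristic polynomial det(A - λI) = λ^2 + 6λ + 13 = 0.
Eigenvalues λ = -3 ± 2i (complex conjugate pair).
For λ=-3+2i: an eigenvector is (1,-1) - i(-2,3) = (1 + 2i, -1 - 3i).
A real fundamental pair from Re and Im of e^((-3+2i)t)v: X_1 = e^(-3t)(cos(2t)·(1,-1) + sin(2t)·(-2,3)), X_2 = e^(-3t)(sin(2t)·(1,-1) - cos(2t)·(-2,3)).
General solution: C_1X_1 + C_2X_2.

x_1(t) = -2C_1e^(-3t)sin(2t) + C_1e^(-3t)cos(2t) + C_2e^(-3t)sin(2t) + 2C_2e^(-3t)cos(2t), x_2(t) = 3C_1e^(-3t)sin(2t) - C_1e^(-3t)cos(2t) - C_2e^(-3t)sin(2t) - 3C_2e^(-3t)cos(2t)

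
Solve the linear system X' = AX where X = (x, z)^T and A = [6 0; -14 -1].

x(t) = K_2e^(6t), z(t) = -K_1e^(-t) - 2K_2e^(6t)

Coefficient matrix A = [[6, 0], [-14, -1]].
Characteristic polynomial det(A - λI) = λ^2 - 5λ - 6 = 0.
Eigenvalues λ = -1, 6.
For λ=-1: (A-λI) row 1 is [7, 0], so an eigenvector is (0, -1).
For λ=6: (A-λI) row 2 is [-14, -7], so an eigenvector is (1, -2).
General solution: K_1e^(-t)(0,-1) + K_2e^(6t)(1,-2).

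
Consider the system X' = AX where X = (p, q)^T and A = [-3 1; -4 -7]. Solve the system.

p(t) = c_1e^(-5t) + c_2te^(-5t) + 2c_2e^(-5t), q(t) = -2c_1e^(-5t) - 2c_2te^(-5t) - 3c_2e^(-5t)

Coefficient matrix A = [[-3, 1], [-4, -7]].
Characteristic polynomial det(A - λI) = λ^2 + 10λ + 25 = 0.
Single eigenvalue λ = -5 with algebraic multiplicity 2.
Eigenvector v = (1,-2); generalized eigenvector w with (A-λI)w=v is (2,-3).
General solution: e^(-5t)[c_1·v + c_2·(t·v + w)].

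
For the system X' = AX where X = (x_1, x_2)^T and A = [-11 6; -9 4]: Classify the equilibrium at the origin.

stable node

A = [[-11,6],[-9,4]]; det(A-λI) = λ^2 + 7λ + 10.
λ = -2, -5: both negative.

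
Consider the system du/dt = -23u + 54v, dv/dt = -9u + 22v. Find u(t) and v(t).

Coefficient matrix A = [[-23, 54], [-9, 22]].
Characteristic polynomial det(A - λI) = λ^2 + λ - 20 = 0.
Eigenvalues λ = -5, 4.
For λ=-5: (A-λI) row 1 is [-18, 54], so an eigenvector is (-3, -1).
For λ=4: (A-λI) row 1 is [-27, 54], so an eigenvector is (2, 1).
General solution: c_1e^(-5t)(-3,-1) + c_2e^(4t)(2,1).

u(t) = -3c_1e^(-5t) + 2c_2e^(4t), v(t) = -c_1e^(-5t) + c_2e^(4t)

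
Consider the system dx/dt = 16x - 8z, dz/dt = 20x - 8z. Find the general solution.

Coefficient matrix A = [[16, -8], [20, -8]].
Characteristic polynomial det(A - λI) = λ^2 - 8λ + 32 = 0.
Eigenvalues λ = 4 ± 4i (complex conjugate pair).
For λ=4+4i: an eigenvector is (-1,-1) - i(-1,-2) = (-1 + i, -1 + 2i).
A real fundamental pair from Re and Im of e^((4+4i)t)v: X_1 = e^(4t)(cos(4t)·(-1,-1) + sin(4t)·(-1,-2)), X_2 = e^(4t)(sin(4t)·(-1,-1) - cos(4t)·(-1,-2)).
General solution: K_1X_1 + K_2X_2.

x(t) = -K_1e^(4t)sin(4t) - K_1e^(4t)cos(4t) - K_2e^(4t)sin(4t) + K_2e^(4t)cos(4t), z(t) = -2K_1e^(4t)sin(4t) - K_1e^(4t)cos(4t) - K_2e^(4t)sin(4t) + 2K_2e^(4t)cos(4t)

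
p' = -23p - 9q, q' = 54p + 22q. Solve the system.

Coefficient matrix A = [[-23, -9], [54, 22]].
Characteristic polynomial det(A - λI) = λ^2 + λ - 20 = 0.
Eigenvalues λ = 4, -5.
For λ=4: (A-λI) row 1 is [-27, -9], so an eigenvector is (-1, 3).
For λ=-5: (A-λI) row 1 is [-18, -9], so an eigenvector is (-1, 2).
General solution: K_1e^(4t)(-1,3) + K_2e^(-5t)(-1,2).

p(t) = -K_1e^(4t) - K_2e^(-5t), q(t) = 3K_1e^(4t) + 2K_2e^(-5t)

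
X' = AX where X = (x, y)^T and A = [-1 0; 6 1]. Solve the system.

Coefficient matrix A = [[-1, 0], [6, 1]].
Characteristic polynomial det(A - λI) = λ^2 - 1 = 0.
Eigenvalues λ = -1, 1.
For λ=-1: (A-λI) row 2 is [6, 2], so an eigenvector is (-1, 3).
For λ=1: (A-λI) row 1 is [-2, 0], so an eigenvector is (0, -1).
General solution: C_1e^(-t)(-1,3) + C_2e^(t)(0,-1).

x(t) = -C_1e^(-t), y(t) = 3C_1e^(-t) - C_2e^(t)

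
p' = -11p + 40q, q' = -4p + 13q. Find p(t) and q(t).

Coefficient matrix A = [[-11, 40], [-4, 13]].
Characteristic polynomial det(A - λI) = λ^2 - 2λ + 17 = 0.
Eigenvalues λ = 1 ± 4i (complex conjugate pair).
For λ=1+4i: an eigenvector is (-3,-1) - i(-1,0) = (-3 + i, -1).
A real fundamental pair from Re and Im of e^((1+4i)t)v: X_1 = e^(t)(cos(4t)·(-3,-1) + sin(4t)·(-1,0)), X_2 = e^(t)(sin(4t)·(-3,-1) - cos(4t)·(-1,0)).
General solution: c_1X_1 + c_2X_2.

p(t) = -c_1e^(t)sin(4t) - 3c_1e^(t)cos(4t) - 3c_2e^(t)sin(4t) + c_2e^(t)cos(4t), q(t) = -c_1e^(t)cos(4t) - c_2e^(t)sin(4t)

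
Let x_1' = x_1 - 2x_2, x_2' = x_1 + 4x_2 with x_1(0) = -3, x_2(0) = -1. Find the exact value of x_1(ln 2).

A = [[1,-2],[1,4]]; eigenvalues λ = 2, 3.
Eigenvectors: (-2,1) for λ=2, (-1,1) for λ=3.
From the initial condition, c_1 = 4, c_2 = -5.
x_1(ln 2) = (4)(2^2)(-2) + (-5)(2^3)(-1) = 8.

8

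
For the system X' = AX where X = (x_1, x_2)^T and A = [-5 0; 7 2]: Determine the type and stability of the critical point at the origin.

A = [[-5,0],[7,2]]; det(A-λI) = λ^2 + 3λ - 10.
λ = -5, 2: opposite signs.

saddle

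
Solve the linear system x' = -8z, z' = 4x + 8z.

x(t) = c_1e^(4t)sin(4t) + c_1e^(4t)cos(4t) + c_2e^(4t)sin(4t) - c_2e^(4t)cos(4t), z(t) = -c_1e^(4t)cos(4t) - c_2e^(4t)sin(4t)

Coefficient matrix A = [[0, -8], [4, 8]].
Characteristic polynomial det(A - λI) = λ^2 - 8λ + 32 = 0.
Eigenvalues λ = 4 ± 4i (complex conjugate pair).
For λ=4+4i: an eigenvector is (1,-1) - i(1,0) = (1 - i, -1).
A real fundamental pair from Re and Im of e^((4+4i)t)v: X_1 = e^(4t)(cos(4t)·(1,-1) + sin(4t)·(1,0)), X_2 = e^(4t)(sin(4t)·(1,-1) - cos(4t)·(1,0)).
General solution: c_1X_1 + c_2X_2.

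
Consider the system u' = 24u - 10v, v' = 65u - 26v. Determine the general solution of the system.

u(t) = C_1e^(-t)sin(5t) + C_1e^(-t)cos(5t) + C_2e^(-t)sin(5t) - C_2e^(-t)cos(5t), v(t) = 3C_1e^(-t)sin(5t) + 2C_1e^(-t)cos(5t) + 2C_2e^(-t)sin(5t) - 3C_2e^(-t)cos(5t)

Coefficient matrix A = [[24, -10], [65, -26]].
Characteristic polynomial det(A - λI) = λ^2 + 2λ + 26 = 0.
Eigenvalues λ = -1 ± 5i (complex conjugate pair).
For λ=-1+5i: an eigenvector is (1,2) - i(1,3) = (1 - i, 2 - 3i).
A real fundamental pair from Re and Im of e^((-1+5i)t)v: X_1 = e^(-t)(cos(5t)·(1,2) + sin(5t)·(1,3)), X_2 = e^(-t)(sin(5t)·(1,2) - cos(5t)·(1,3)).
General solution: C_1X_1 + C_2X_2.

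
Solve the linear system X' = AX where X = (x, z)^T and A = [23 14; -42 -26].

Coefficient matrix A = [[23, 14], [-42, -26]].
Characteristic polynomial det(A - λI) = λ^2 + 3λ - 10 = 0.
Eigenvalues λ = 2, -5.
For λ=2: (A-λI) row 1 is [21, 14], so an eigenvector is (-2, 3).
For λ=-5: (A-λI) row 1 is [28, 14], so an eigenvector is (1, -2).
General solution: c_1e^(2t)(-2,3) + c_2e^(-5t)(1,-2).

x(t) = -2c_1e^(2t) + c_2e^(-5t), z(t) = 3c_1e^(2t) - 2c_2e^(-5t)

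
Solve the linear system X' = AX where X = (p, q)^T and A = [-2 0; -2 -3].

Coefficient matrix A = [[-2, 0], [-2, -3]].
Characteristic polynomial det(A - λI) = λ^2 + 5λ + 6 = 0.
Eigenvalues λ = -2, -3.
For λ=-2: (A-λI) row 2 is [-2, -1], so an eigenvector is (-1, 2).
For λ=-3: (A-λI) row 1 is [1, 0], so an eigenvector is (0, -1).
General solution: C_1e^(-2t)(-1,2) + C_2e^(-3t)(0,-1).

p(t) = -C_1e^(-2t), q(t) = 2C_1e^(-2t) - C_2e^(-3t)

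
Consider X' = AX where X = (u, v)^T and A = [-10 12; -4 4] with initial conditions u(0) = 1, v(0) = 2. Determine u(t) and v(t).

u(t) = 9e^(-2t) - 8e^(-4t), v(t) = 6e^(-2t) - 4e^(-4t)

Coefficient matrix A = [[-10, 12], [-4, 4]].
Characteristic polynomial det(A - λI) = λ^2 + 6λ + 8 = 0.
Eigenvalues λ = -2, -4.
For λ=-2: (A-λI) row 1 is [-8, 12], so an eigenvector is (-3, -2).
For λ=-4: (A-λI) row 1 is [-6, 12], so an eigenvector is (2, 1).
General solution: c_1e^(-2t)(-3,-2) + c_2e^(-4t)(2,1).
Applying u(0)=1, v(0)=2 gives c_1=-3, c_2=-4.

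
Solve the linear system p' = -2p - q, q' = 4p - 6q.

Coefficient matrix A = [[-2, -1], [4, -6]].
Characteristic polynomial det(A - λI) = λ^2 + 8λ + 16 = 0.
Single eigenvalue λ = -4 with algebraic multiplicity 2.
Eigenvector v = (-1,-2); generalized eigenvector w with (A-λI)w=v is (-2,-3).
General solution: e^(-4t)[C_1·v + C_2·(t·v + w)].

p(t) = -C_1e^(-4t) - C_2te^(-4t) - 2C_2e^(-4t), q(t) = -2C_1e^(-4t) - 2C_2te^(-4t) - 3C_2e^(-4t)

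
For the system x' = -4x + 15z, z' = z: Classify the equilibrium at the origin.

A = [[-4,15],[0,1]]; det(A-λI) = λ^2 + 3λ - 4.
λ = -4, 1: opposite signs.

saddle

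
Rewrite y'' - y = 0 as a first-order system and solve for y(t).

Let x_1 = y, x_2 = y'. Then x_1' = x_2 and x_2' = x_1.
A = [[0,1],[1,0]]; det(A-λI) = λ^2 - 1.
Eigenvalues λ = -1, 1 with eigenvectors (1,-1), (1,1).

y(t) = c_1e^(-t) + c_2e^(t)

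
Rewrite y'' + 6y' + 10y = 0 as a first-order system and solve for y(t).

y(t) = K_1e^(-3t)cos(t) + K_2e^(-3t)sin(t)

Let x_1 = y, x_2 = y'. Then x_1' = x_2 and x_2' = -10x_1 - 6x_2.
A = [[0,1],[-10,-6]]; det(A-λI) = λ^2 + 6λ + 10.
Eigenvalues λ = -3 ± i.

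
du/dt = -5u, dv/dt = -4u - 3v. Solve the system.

Coefficient matrix A = [[-5, 0], [-4, -3]].
Characteristic polynomial det(A - λI) = λ^2 + 8λ + 15 = 0.
Eigenvalues λ = -3, -5.
For λ=-3: (A-λI) row 1 is [-2, 0], so an eigenvector is (0, -1).
For λ=-5: (A-λI) row 2 is [-4, 2], so an eigenvector is (-1, -2).
General solution: K_1e^(-3t)(0,-1) + K_2e^(-5t)(-1,-2).

u(t) = -K_2e^(-5t), v(t) = -K_1e^(-3t) - 2K_2e^(-5t)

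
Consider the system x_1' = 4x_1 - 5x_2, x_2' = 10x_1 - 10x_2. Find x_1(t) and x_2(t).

x_1(t) = -C_1e^(-3t)sin(t) + 2C_1e^(-3t)cos(t) + 2C_2e^(-3t)sin(t) + C_2e^(-3t)cos(t), x_2(t) = -C_1e^(-3t)sin(t) + 3C_1e^(-3t)cos(t) + 3C_2e^(-3t)sin(t) + C_2e^(-3t)cos(t)

Coefficient matrix A = [[4, -5], [10, -10]].
Characteristic polynomial det(A - λI) = λ^2 + 6λ + 10 = 0.
Eigenvalues λ = -3 ± i (complex conjugate pair).
For λ=-3+i: an eigenvector is (2,3) - i(-1,-1) = (2 + i, 3 + i).
A real fundamental pair from Re and Im of e^((-3+i)t)v: X_1 = e^(-3t)(cos(t)·(2,3) + sin(t)·(-1,-1)), X_2 = e^(-3t)(sin(t)·(2,3) - cos(t)·(-1,-1)).
General solution: C_1X_1 + C_2X_2.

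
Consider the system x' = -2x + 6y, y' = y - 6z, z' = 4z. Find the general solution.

x(t) = -2C_1e^(4t) + 2C_2e^(t) + C_3e^(-2t), y(t) = -2C_1e^(4t) + C_2e^(t), z(t) = C_1e^(4t)

Coefficient matrix A = [[-2, 6, 0], [0, 1, -6], [0, 0, 4]].
det(A - λI) = 0 gives eigenvalues λ = 4, 1, -2.
For λ=4: eigenvector (-2,-2,1).
For λ=1: eigenvector (2,1,0).
For λ=-2: eigenvector (1,0,0).
General solution: C_1e^(4t)(-2,-2,1) + C_2e^(t)(2,1,0) + C_3e^(-2t)(1,0,0).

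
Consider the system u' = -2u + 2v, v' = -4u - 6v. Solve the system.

u(t) = K_1e^(-4t)sin(2t) - K_2e^(-4t)cos(2t), v(t) = -K_1e^(-4t)sin(2t) + K_1e^(-4t)cos(2t) + K_2e^(-4t)sin(2t) + K_2e^(-4t)cos(2t)

Coefficient matrix A = [[-2, 2], [-4, -6]].
Characteristic polynomial det(A - λI) = λ^2 + 8λ + 20 = 0.
Eigenvalues λ = -4 ± 2i (complex conjugate pair).
For λ=-4+2i: an eigenvector is (0,1) - i(1,-1) = (0 - i, 1 + i).
A real fundamental pair from Re and Im of e^((-4+2i)t)v: X_1 = e^(-4t)(cos(2t)·(0,1) + sin(2t)·(1,-1)), X_2 = e^(-4t)(sin(2t)·(0,1) - cos(2t)·(1,-1)).
General solution: K_1X_1 + K_2X_2.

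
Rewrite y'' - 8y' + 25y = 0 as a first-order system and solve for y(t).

Let x_1 = y, x_2 = y'. Then x_1' = x_2 and x_2' = -25x_1 + 8x_2.
A = [[0,1],[-25,8]]; det(A-λI) = λ^2 - 8λ + 25.
Eigenvalues λ = 4 ± 3i.

y(t) = K_1e^(4t)cos(3t) + K_2e^(4t)sin(3t)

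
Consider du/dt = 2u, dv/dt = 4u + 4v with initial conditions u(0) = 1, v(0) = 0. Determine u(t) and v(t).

u(t) = e^(2t), v(t) = 2e^(4t) - 2e^(2t)

Coefficient matrix A = [[2, 0], [4, 4]].
Characteristic polynomial det(A - λI) = λ^2 - 6λ + 8 = 0.
Eigenvalues λ = 2, 4.
For λ=2: (A-λI) row 2 is [4, 2], so an eigenvector is (1, -2).
For λ=4: (A-λI) row 1 is [-2, 0], so an eigenvector is (0, -1).
General solution: C_1e^(2t)(1,-2) + C_2e^(4t)(0,-1).
Applying u(0)=1, v(0)=0 gives C_1=1, C_2=-2.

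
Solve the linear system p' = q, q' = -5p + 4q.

Coefficient matrix A = [[0, 1], [-5, 4]].
Characteristic polynomial det(A - λI) = λ^2 - 4λ + 5 = 0.
Eigenvalues λ = 2 ± i (complex conjugate pair).
For λ=2+i: an eigenvector is (0,-1) - i(-1,-2) = (0 + i, -1 + 2i).
A real fundamental pair from Re and Im of e^((2+i)t)v: X_1 = e^(2t)(cos(t)·(0,-1) + sin(t)·(-1,-2)), X_2 = e^(2t)(sin(t)·(0,-1) - cos(t)·(-1,-2)).
General solution: K_1X_1 + K_2X_2.

p(t) = -K_1e^(2t)sin(t) + K_2e^(2t)cos(t), q(t) = -2K_1e^(2t)sin(t) - K_1e^(2t)cos(t) - K_2e^(2t)sin(t) + 2K_2e^(2t)cos(t)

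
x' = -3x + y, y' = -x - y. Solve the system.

x(t) = C_1e^(-2t) + C_2te^(-2t) + C_2e^(-2t), y(t) = C_1e^(-2t) + C_2te^(-2t) + 2C_2e^(-2t)

Coefficient matrix A = [[-3, 1], [-1, -1]].
Characteristic polynomial det(A - λI) = λ^2 + 4λ + 4 = 0.
Single eigenvalue λ = -2 with algebraic multiplicity 2.
Eigenvector v = (1,1); generalized eigenvector w with (A-λI)w=v is (1,2).
General solution: e^(-2t)[C_1·v + C_2·(t·v + w)].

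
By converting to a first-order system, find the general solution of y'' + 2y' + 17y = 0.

y(t) = C_1e^(-t)cos(4t) + C_2e^(-t)sin(4t)

Let x_1 = y, x_2 = y'. Then x_1' = x_2 and x_2' = -17x_1 - 2x_2.
A = [[0,1],[-17,-2]]; det(A-λI) = λ^2 + 2λ + 17.
Eigenvalues λ = -1 ± 4i.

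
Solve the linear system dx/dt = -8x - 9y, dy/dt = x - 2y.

x(t) = 3K_1e^(-5t) + 3K_2te^(-5t) - K_2e^(-5t), y(t) = -K_1e^(-5t) - K_2te^(-5t)

Coefficient matrix A = [[-8, -9], [1, -2]].
Characteristic polynomial det(A - λI) = λ^2 + 10λ + 25 = 0.
Single eigenvalue λ = -5 with algebraic multiplicity 2.
Eigenvector v = (3,-1); generalized eigenvector w with (A-λI)w=v is (-1,0).
General solution: e^(-5t)[K_1·v + K_2·(t·v + w)].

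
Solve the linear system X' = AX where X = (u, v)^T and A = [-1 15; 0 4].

u(t) = 3c_1e^(4t) - c_2e^(-t), v(t) = c_1e^(4t)

Coefficient matrix A = [[-1, 15], [0, 4]].
Characteristic polynomial det(A - λI) = λ^2 - 3λ - 4 = 0.
Eigenvalues λ = 4, -1.
For λ=4: (A-λI) row 1 is [-5, 15], so an eigenvector is (3, 1).
For λ=-1: (A-λI) row 1 is [0, 15], so an eigenvector is (-1, 0).
General solution: c_1e^(4t)(3,1) + c_2e^(-t)(-1,0).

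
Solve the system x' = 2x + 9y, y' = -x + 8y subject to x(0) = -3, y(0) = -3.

Coefficient matrix A = [[2, 9], [-1, 8]].
Characteristic polynomial det(A - λI) = λ^2 - 10λ + 25 = 0.
Single eigenvalue λ = 5 with algebraic multiplicity 2.
Eigenvector v = (-3,-1); generalized eigenvector w with (A-λI)w=v is (1,0).
General solution: e^(5t)[K_1·v + K_2·(t·v + w)].
Applying x(0)=-3, y(0)=-3 gives K_1=3, K_2=6.

x(t) = -18te^(5t) - 3e^(5t), y(t) = -6te^(5t) - 3e^(5t)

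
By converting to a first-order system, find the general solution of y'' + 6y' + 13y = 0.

y(t) = K_1e^(-3t)cos(2t) + K_2e^(-3t)sin(2t)

Let x_1 = y, x_2 = y'. Then x_1' = x_2 and x_2' = -13x_1 - 6x_2.
A = [[0,1],[-13,-6]]; det(A-λI) = λ^2 + 6λ + 13.
Eigenvalues λ = -3 ± 2i.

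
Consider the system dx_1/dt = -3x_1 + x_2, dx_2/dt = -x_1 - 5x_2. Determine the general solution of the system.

x_1(t) = K_1e^(-4t) + K_2te^(-4t) + K_2e^(-4t), x_2(t) = -K_1e^(-4t) - K_2te^(-4t)

Coefficient matrix A = [[-3, 1], [-1, -5]].
Characteristic polynomial det(A - λI) = λ^2 + 8λ + 16 = 0.
Single eigenvalue λ = -4 with algebraic multiplicity 2.
Eigenvector v = (1,-1); generalized eigenvector w with (A-λI)w=v is (1,0).
General solution: e^(-4t)[K_1·v + K_2·(t·v + w)].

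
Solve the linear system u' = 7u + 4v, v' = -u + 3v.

u(t) = -2C_1e^(5t) - 2C_2te^(5t) - C_2e^(5t), v(t) = C_1e^(5t) + C_2te^(5t)

Coefficient matrix A = [[7, 4], [-1, 3]].
Characteristic polynomial det(A - λI) = λ^2 - 10λ + 25 = 0.
Single eigenvalue λ = 5 with algebraic multiplicity 2.
Eigenvector v = (-2,1); generalized eigenvector w with (A-λI)w=v is (-1,0).
General solution: e^(5t)[C_1·v + C_2·(t·v + w)].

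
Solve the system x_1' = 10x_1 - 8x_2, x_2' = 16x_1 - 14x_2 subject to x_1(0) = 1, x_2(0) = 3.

x_1(t) = -e^(2t) + 2e^(-6t), x_2(t) = -e^(2t) + 4e^(-6t)

Coefficient matrix A = [[10, -8], [16, -14]].
Characteristic polynomial det(A - λI) = λ^2 + 4λ - 12 = 0.
Eigenvalues λ = -6, 2.
For λ=-6: (A-λI) row 1 is [16, -8], so an eigenvector is (1, 2).
For λ=2: (A-λI) row 1 is [8, -8], so an eigenvector is (1, 1).
General solution: K_1e^(-6t)(1,2) + K_2e^(2t)(1,1).
Applying x_1(0)=1, x_2(0)=3 gives K_1=2, K_2=-1.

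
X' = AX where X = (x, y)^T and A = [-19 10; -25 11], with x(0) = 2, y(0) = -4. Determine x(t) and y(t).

x(t) = -14e^(-4t)sin(5t) + 2e^(-4t)cos(5t), y(t) = -22e^(-4t)sin(5t) - 4e^(-4t)cos(5t)

Coefficient matrix A = [[-19, 10], [-25, 11]].
Characteristic polynomial det(A - λI) = λ^2 + 8λ + 41 = 0.
Eigenvalues λ = -4 ± 5i (complex conjugate pair).
For λ=-4+5i: an eigenvector is (1,1) - i(-1,-2) = (1 + i, 1 + 2i).
A real fundamental pair from Re and Im of e^((-4+5i)t)v: X_1 = e^(-4t)(cos(5t)·(1,1) + sin(5t)·(-1,-2)), X_2 = e^(-4t)(sin(5t)·(1,1) - cos(5t)·(-1,-2)).
General solution: K_1X_1 + K_2X_2.
Applying x(0)=2, y(0)=-4 gives K_1=8, K_2=-6.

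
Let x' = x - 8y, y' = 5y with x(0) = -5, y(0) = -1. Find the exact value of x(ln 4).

A = [[1,-8],[0,5]]; eigenvalues λ = 1, 5.
Eigenvectors: (1,0) for λ=1, (2,-1) for λ=5.
From the initial condition, c_1 = -7, c_2 = 1.
x(ln 4) = (-7)(4^1)(1) + (1)(4^5)(2) = 2020.

2020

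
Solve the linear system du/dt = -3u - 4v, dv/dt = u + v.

Coefficient matrix A = [[-3, -4], [1, 1]].
Characteristic polynomial det(A - λI) = λ^2 + 2λ + 1 = 0.
Single eigenvalue λ = -1 with algebraic multiplicity 2.
Eigenvector v = (2,-1); generalized eigenvector w with (A-λI)w=v is (-1,0).
General solution: e^(-t)[C_1·v + C_2·(t·v + w)].

u(t) = 2C_1e^(-t) + 2C_2te^(-t) - C_2e^(-t), v(t) = -C_1e^(-t) - C_2te^(-t)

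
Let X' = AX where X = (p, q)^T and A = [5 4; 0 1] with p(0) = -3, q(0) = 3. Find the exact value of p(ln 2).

A = [[5,4],[0,1]]; eigenvalues λ = 1, 5.
Eigenvectors: (-1,1) for λ=1, (1,0) for λ=5.
From the initial condition, c_1 = 3, c_2 = 0.
p(ln 2) = (3)(2^1)(-1) + (0)(2^5)(1) = -6.

-6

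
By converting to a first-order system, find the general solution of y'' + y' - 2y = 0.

y(t) = c_1e^(t) + c_2e^(-2t)

Let x_1 = y, x_2 = y'. Then x_1' = x_2 and x_2' = 2x_1 - x_2.
A = [[0,1],[2,-1]]; det(A-λI) = λ^2 + λ - 2.
Eigenvalues λ = 1, -2 with eigenvectors (1,1), (1,-2).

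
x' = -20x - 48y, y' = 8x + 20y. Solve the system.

Coefficient matrix A = [[-20, -48], [8, 20]].
Characteristic polynomial det(A - λI) = λ^2 - 16 = 0.
Eigenvalues λ = -4, 4.
For λ=-4: (A-λI) row 1 is [-16, -48], so an eigenvector is (-3, 1).
For λ=4: (A-λI) row 1 is [-24, -48], so an eigenvector is (2, -1).
General solution: c_1e^(-4t)(-3,1) + c_2e^(4t)(2,-1).

x(t) = -3c_1e^(-4t) + 2c_2e^(4t), y(t) = c_1e^(-4t) - c_2e^(4t)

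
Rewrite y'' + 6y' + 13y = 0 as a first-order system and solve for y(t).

y(t) = c_1e^(-3t)cos(2t) + c_2e^(-3t)sin(2t)

Let x_1 = y, x_2 = y'. Then x_1' = x_2 and x_2' = -13x_1 - 6x_2.
A = [[0,1],[-13,-6]]; det(A-λI) = λ^2 + 6λ + 13.
Eigenvalues λ = -3 ± 2i.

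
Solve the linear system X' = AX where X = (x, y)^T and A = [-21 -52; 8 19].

Coefficient matrix A = [[-21, -52], [8, 19]].
Characteristic polynomial det(A - λI) = λ^2 + 2λ + 17 = 0.
Eigenvalues λ = -1 ± 4i (complex conjugate pair).
For λ=-1+4i: an eigenvector is (-3,1) - i(2,-1) = (-3 - 2i, 1 + i).
A real fundamental pair from Re and Im of e^((-1+4i)t)v: X_1 = e^(-t)(cos(4t)·(-3,1) + sin(4t)·(2,-1)), X_2 = e^(-t)(sin(4t)·(-3,1) - cos(4t)·(2,-1)).
General solution: C_1X_1 + C_2X_2.

x(t) = 2C_1e^(-t)sin(4t) - 3C_1e^(-t)cos(4t) - 3C_2e^(-t)sin(4t) - 2C_2e^(-t)cos(4t), y(t) = -C_1e^(-t)sin(4t) + C_1e^(-t)cos(4t) + C_2e^(-t)sin(4t) + C_2e^(-t)cos(4t)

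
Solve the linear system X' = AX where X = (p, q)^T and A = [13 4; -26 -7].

p(t) = -C_1e^(3t)sin(2t) - C_1e^(3t)cos(2t) - C_2e^(3t)sin(2t) + C_2e^(3t)cos(2t), q(t) = 3C_1e^(3t)sin(2t) + 2C_1e^(3t)cos(2t) + 2C_2e^(3t)sin(2t) - 3C_2e^(3t)cos(2t)

Coefficient matrix A = [[13, 4], [-26, -7]].
Characteristic polynomial det(A - λI) = λ^2 - 6λ + 13 = 0.
Eigenvalues λ = 3 ± 2i (complex conjugate pair).
For λ=3+2i: an eigenvector is (-1,2) - i(-1,3) = (-1 + i, 2 - 3i).
A real fundamental pair from Re and Im of e^((3+2i)t)v: X_1 = e^(3t)(cos(2t)·(-1,2) + sin(2t)·(-1,3)), X_2 = e^(3t)(sin(2t)·(-1,2) - cos(2t)·(-1,3)).
General solution: C_1X_1 + C_2X_2.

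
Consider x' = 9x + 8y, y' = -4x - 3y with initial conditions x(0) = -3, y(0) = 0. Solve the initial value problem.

Coefficient matrix A = [[9, 8], [-4, -3]].
Characteristic polynomial det(A - λI) = λ^2 - 6λ + 5 = 0.
Eigenvalues λ = 1, 5.
For λ=1: (A-λI) row 1 is [8, 8], so an eigenvector is (1, -1).
For λ=5: (A-λI) row 1 is [4, 8], so an eigenvector is (2, -1).
General solution: C_1e^(t)(1,-1) + C_2e^(5t)(2,-1).
Applying x(0)=-3, y(0)=0 gives C_1=3, C_2=-3.

x(t) = -6e^(5t) + 3e^(t), y(t) = 3e^(5t) - 3e^(t)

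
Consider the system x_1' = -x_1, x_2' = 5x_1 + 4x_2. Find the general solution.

x_1(t) = c_2e^(-t), x_2(t) = c_1e^(4t) - c_2e^(-t)

Coefficient matrix A = [[-1, 0], [5, 4]].
Characteristic polynomial det(A - λI) = λ^2 - 3λ - 4 = 0.
Eigenvalues λ = 4, -1.
For λ=4: (A-λI) row 1 is [-5, 0], so an eigenvector is (0, 1).
For λ=-1: (A-λI) row 2 is [5, 5], so an eigenvector is (1, -1).
General solution: c_1e^(4t)(0,1) + c_2e^(-t)(1,-1).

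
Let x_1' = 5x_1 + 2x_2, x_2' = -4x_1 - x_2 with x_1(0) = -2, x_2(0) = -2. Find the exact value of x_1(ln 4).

-368

A = [[5,2],[-4,-1]]; eigenvalues λ = 3, 1.
Eigenvectors: (-1,1) for λ=3, (1,-2) for λ=1.
From the initial condition, c_1 = 6, c_2 = 4.
x_1(ln 4) = (6)(4^3)(-1) + (4)(4^1)(1) = -368.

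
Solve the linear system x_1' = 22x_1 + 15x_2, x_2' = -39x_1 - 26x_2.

Coefficient matrix A = [[22, 15], [-39, -26]].
Characteristic polynomial det(A - λI) = λ^2 + 4λ + 13 = 0.
Eigenvalues λ = -2 ± 3i (complex conjugate pair).
For λ=-2+3i: an eigenvector is (-1,2) - i(2,-3) = (-1 - 2i, 2 + 3i).
A real fundamental pair from Re and Im of e^((-2+3i)t)v: X_1 = e^(-2t)(cos(3t)·(-1,2) + sin(3t)·(2,-3)), X_2 = e^(-2t)(sin(3t)·(-1,2) - cos(3t)·(2,-3)).
General solution: c_1X_1 + c_2X_2.

x_1(t) = 2c_1e^(-2t)sin(3t) - c_1e^(-2t)cos(3t) - c_2e^(-2t)sin(3t) - 2c_2e^(-2t)cos(3t), x_2(t) = -3c_1e^(-2t)sin(3t) + 2c_1e^(-2t)cos(3t) + 2c_2e^(-2t)sin(3t) + 3c_2e^(-2t)cos(3t)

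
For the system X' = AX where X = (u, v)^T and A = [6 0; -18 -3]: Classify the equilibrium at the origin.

A = [[6,0],[-18,-3]]; det(A-λI) = λ^2 - 3λ - 18.
λ = -3, 6: opposite signs.

saddle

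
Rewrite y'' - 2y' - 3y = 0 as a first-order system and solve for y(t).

Let x_1 = y, x_2 = y'. Then x_1' = x_2 and x_2' = 3x_1 + 2x_2.
A = [[0,1],[3,2]]; det(A-λI) = λ^2 - 2λ - 3.
Eigenvalues λ = 3, -1 with eigenvectors (1,3), (1,-1).

y(t) = C_1e^(3t) + C_2e^(-t)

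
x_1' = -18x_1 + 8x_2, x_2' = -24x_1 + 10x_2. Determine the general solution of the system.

Coefficient matrix A = [[-18, 8], [-24, 10]].
Characteristic polynomial det(A - λI) = λ^2 + 8λ + 12 = 0.
Eigenvalues λ = -6, -2.
For λ=-6: (A-λI) row 1 is [-12, 8], so an eigenvector is (2, 3).
For λ=-2: (A-λI) row 1 is [-16, 8], so an eigenvector is (1, 2).
General solution: K_1e^(-6t)(2,3) + K_2e^(-2t)(1,2).

x_1(t) = 2K_1e^(-6t) + K_2e^(-2t), x_2(t) = 3K_1e^(-6t) + 2K_2e^(-2t)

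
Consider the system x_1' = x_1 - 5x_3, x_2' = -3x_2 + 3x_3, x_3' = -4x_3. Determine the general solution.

x_1(t) = c_1e^(t) + c_2e^(-4t), x_2(t) = -3c_2e^(-4t) + c_3e^(-3t), x_3(t) = c_2e^(-4t)

Coefficient matrix A = [[1, 0, -5], [0, -3, 3], [0, 0, -4]].
det(A - λI) = 0 gives eigenvalues λ = 1, -4, -3.
For λ=1: eigenvector (1,0,0).
For λ=-4: eigenvector (1,-3,1).
For λ=-3: eigenvector (0,1,0).
General solution: c_1e^(t)(1,0,0) + c_2e^(-4t)(1,-3,1) + c_3e^(-3t)(0,1,0).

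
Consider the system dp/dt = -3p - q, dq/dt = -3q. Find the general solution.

p(t) = -c_1e^(-3t) - c_2te^(-3t) - 2c_2e^(-3t), q(t) = c_2e^(-3t)

Coefficient matrix A = [[-3, -1], [0, -3]].
Characteristic polynomial det(A - λI) = λ^2 + 6λ + 9 = 0.
Single eigenvalue λ = -3 with algebraic multiplicity 2.
Eigenvector v = (-1,0); generalized eigenvector w with (A-λI)w=v is (-2,1).
General solution: e^(-3t)[c_1·v + c_2·(t·v + w)].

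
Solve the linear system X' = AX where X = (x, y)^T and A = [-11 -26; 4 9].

x(t) = 3C_1e^(-t)sin(2t) + 2C_1e^(-t)cos(2t) + 2C_2e^(-t)sin(2t) - 3C_2e^(-t)cos(2t), y(t) = -C_1e^(-t)sin(2t) - C_1e^(-t)cos(2t) - C_2e^(-t)sin(2t) + C_2e^(-t)cos(2t)

Coefficient matrix A = [[-11, -26], [4, 9]].
Characteristic polynomial det(A - λI) = λ^2 + 2λ + 5 = 0.
Eigenvalues λ = -1 ± 2i (complex conjugate pair).
For λ=-1+2i: an eigenvector is (2,-1) - i(3,-1) = (2 - 3i, -1 + i).
A real fundamental pair from Re and Im of e^((-1+2i)t)v: X_1 = e^(-t)(cos(2t)·(2,-1) + sin(2t)·(3,-1)), X_2 = e^(-t)(sin(2t)·(2,-1) - cos(2t)·(3,-1)).
General solution: C_1X_1 + C_2X_2.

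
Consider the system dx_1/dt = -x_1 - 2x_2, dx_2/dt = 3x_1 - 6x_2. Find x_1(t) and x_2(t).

x_1(t) = -c_1e^(-3t) - 2c_2e^(-4t), x_2(t) = -c_1e^(-3t) - 3c_2e^(-4t)

Coefficient matrix A = [[-1, -2], [3, -6]].
Characteristic polynomial det(A - λI) = λ^2 + 7λ + 12 = 0.
Eigenvalues λ = -3, -4.
For λ=-3: (A-λI) row 1 is [2, -2], so an eigenvector is (-1, -1).
For λ=-4: (A-λI) row 1 is [3, -2], so an eigenvector is (-2, -3).
General solution: c_1e^(-3t)(-1,-1) + c_2e^(-4t)(-2,-3).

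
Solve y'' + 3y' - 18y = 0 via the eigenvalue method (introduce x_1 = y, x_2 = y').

y(t) = K_1e^(-6t) + K_2e^(3t)

Let x_1 = y, x_2 = y'. Then x_1' = x_2 and x_2' = 18x_1 - 3x_2.
A = [[0,1],[18,-3]]; det(A-λI) = λ^2 + 3λ - 18.
Eigenvalues λ = -6, 3 with eigenvectors (1,-6), (1,3).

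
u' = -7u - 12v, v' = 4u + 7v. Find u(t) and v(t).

Coefficient matrix A = [[-7, -12], [4, 7]].
Characteristic polynomial det(A - λI) = λ^2 - 1 = 0.
Eigenvalues λ = -1, 1.
For λ=-1: (A-λI) row 1 is [-6, -12], so an eigenvector is (2, -1).
For λ=1: (A-λI) row 1 is [-8, -12], so an eigenvector is (-3, 2).
General solution: K_1e^(-t)(2,-1) + K_2e^(t)(-3,2).

u(t) = 2K_1e^(-t) - 3K_2e^(t), v(t) = -K_1e^(-t) + 2K_2e^(t)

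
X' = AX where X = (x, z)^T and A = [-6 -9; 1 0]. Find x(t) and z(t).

Coefficient matrix A = [[-6, -9], [1, 0]].
Characteristic polynomial det(A - λI) = λ^2 + 6λ + 9 = 0.
Single eigenvalue λ = -3 with algebraic multiplicity 2.
Eigenvector v = (-3,1); generalized eigenvector w with (A-λI)w=v is (1,0).
General solution: e^(-3t)[K_1·v + K_2·(t·v + w)].

x(t) = -3K_1e^(-3t) - 3K_2te^(-3t) + K_2e^(-3t), z(t) = K_1e^(-3t) + K_2te^(-3t)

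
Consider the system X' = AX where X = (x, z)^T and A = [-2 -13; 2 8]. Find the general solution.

Coefficient matrix A = [[-2, -13], [2, 8]].
Characteristic polynomial det(A - λI) = λ^2 - 6λ + 10 = 0.
Eigenvalues λ = 3 ± i (complex conjugate pair).
For λ=3+i: an eigenvector is (-2,1) - i(-3,1) = (-2 + 3i, 1 - i).
A real fundamental pair from Re and Im of e^((3+i)t)v: X_1 = e^(3t)(cos(t)·(-2,1) + sin(t)·(-3,1)), X_2 = e^(3t)(sin(t)·(-2,1) - cos(t)·(-3,1)).
General solution: c_1X_1 + c_2X_2.

x(t) = -3c_1e^(3t)sin(t) - 2c_1e^(3t)cos(t) - 2c_2e^(3t)sin(t) + 3c_2e^(3t)cos(t), z(t) = c_1e^(3t)sin(t) + c_1e^(3t)cos(t) + c_2e^(3t)sin(t) - c_2e^(3t)cos(t)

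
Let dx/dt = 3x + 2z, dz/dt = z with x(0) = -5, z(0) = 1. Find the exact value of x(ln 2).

-34

A = [[3,2],[0,1]]; eigenvalues λ = 1, 3.
Eigenvectors: (1,-1) for λ=1, (1,0) for λ=3.
From the initial condition, c_1 = -1, c_2 = -4.
x(ln 2) = (-1)(2^1)(1) + (-4)(2^3)(1) = -34.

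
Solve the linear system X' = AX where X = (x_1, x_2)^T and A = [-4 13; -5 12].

x_1(t) = 3K_1e^(4t)sin(t) - 2K_1e^(4t)cos(t) - 2K_2e^(4t)sin(t) - 3K_2e^(4t)cos(t), x_2(t) = 2K_1e^(4t)sin(t) - K_1e^(4t)cos(t) - K_2e^(4t)sin(t) - 2K_2e^(4t)cos(t)

Coefficient matrix A = [[-4, 13], [-5, 12]].
Characteristic polynomial det(A - λI) = λ^2 - 8λ + 17 = 0.
Eigenvalues λ = 4 ± i (complex conjugate pair).
For λ=4+i: an eigenvector is (-2,-1) - i(3,2) = (-2 - 3i, -1 - 2i).
A real fundamental pair from Re and Im of e^((4+i)t)v: X_1 = e^(4t)(cos(t)·(-2,-1) + sin(t)·(3,2)), X_2 = e^(4t)(sin(t)·(-2,-1) - cos(t)·(3,2)).
General solution: K_1X_1 + K_2X_2.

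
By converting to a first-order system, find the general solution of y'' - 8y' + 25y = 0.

y(t) = K_1e^(4t)cos(3t) + K_2e^(4t)sin(3t)

Let x_1 = y, x_2 = y'. Then x_1' = x_2 and x_2' = -25x_1 + 8x_2.
A = [[0,1],[-25,8]]; det(A-λI) = λ^2 - 8λ + 25.
Eigenvalues λ = 4 ± 3i.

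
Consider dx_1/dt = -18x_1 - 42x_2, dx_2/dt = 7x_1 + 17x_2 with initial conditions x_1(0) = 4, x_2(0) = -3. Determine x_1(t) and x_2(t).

Coefficient matrix A = [[-18, -42], [7, 17]].
Characteristic polynomial det(A - λI) = λ^2 + λ - 12 = 0.
Eigenvalues λ = -4, 3.
For λ=-4: (A-λI) row 1 is [-14, -42], so an eigenvector is (3, -1).
For λ=3: (A-λI) row 1 is [-21, -42], so an eigenvector is (2, -1).
General solution: K_1e^(-4t)(3,-1) + K_2e^(3t)(2,-1).
Applying x_1(0)=4, x_2(0)=-3 gives K_1=-2, K_2=5.

x_1(t) = 10e^(3t) - 6e^(-4t), x_2(t) = -5e^(3t) + 2e^(-4t)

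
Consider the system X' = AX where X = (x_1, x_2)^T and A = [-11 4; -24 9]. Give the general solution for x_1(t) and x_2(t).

x_1(t) = -C_1e^(-3t) - C_2e^(t), x_2(t) = -2C_1e^(-3t) - 3C_2e^(t)

Coefficient matrix A = [[-11, 4], [-24, 9]].
Characteristic polynomial det(A - λI) = λ^2 + 2λ - 3 = 0.
Eigenvalues λ = -3, 1.
For λ=-3: (A-λI) row 1 is [-8, 4], so an eigenvector is (-1, -2).
For λ=1: (A-λI) row 1 is [-12, 4], so an eigenvector is (-1, -3).
General solution: C_1e^(-3t)(-1,-2) + C_2e^(t)(-1,-3).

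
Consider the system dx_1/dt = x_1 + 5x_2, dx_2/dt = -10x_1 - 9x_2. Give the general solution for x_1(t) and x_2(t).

Coefficient matrix A = [[1, 5], [-10, -9]].
Characteristic polynomial det(A - λI) = λ^2 + 8λ + 41 = 0.
Eigenvalues λ = -4 ± 5i (complex conjugate pair).
For λ=-4+5i: an eigenvector is (0,1) - i(1,-1) = (0 - i, 1 + i).
A real fundamental pair from Re and Im of e^((-4+5i)t)v: X_1 = e^(-4t)(cos(5t)·(0,1) + sin(5t)·(1,-1)), X_2 = e^(-4t)(sin(5t)·(0,1) - cos(5t)·(1,-1)).
General solution: C_1X_1 + C_2X_2.

x_1(t) = C_1e^(-4t)sin(5t) - C_2e^(-4t)cos(5t), x_2(t) = -C_1e^(-4t)sin(5t) + C_1e^(-4t)cos(5t) + C_2e^(-4t)sin(5t) + C_2e^(-4t)cos(5t)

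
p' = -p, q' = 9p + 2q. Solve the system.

p(t) = -c_1e^(-t), q(t) = 3c_1e^(-t) + c_2e^(2t)

Coefficient matrix A = [[-1, 0], [9, 2]].
Characteristic polynomial det(A - λI) = λ^2 - λ - 2 = 0.
Eigenvalues λ = -1, 2.
For λ=-1: (A-λI) row 2 is [9, 3], so an eigenvector is (-1, 3).
For λ=2: (A-λI) row 1 is [-3, 0], so an eigenvector is (0, 1).
General solution: c_1e^(-t)(-1,3) + c_2e^(2t)(0,1).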